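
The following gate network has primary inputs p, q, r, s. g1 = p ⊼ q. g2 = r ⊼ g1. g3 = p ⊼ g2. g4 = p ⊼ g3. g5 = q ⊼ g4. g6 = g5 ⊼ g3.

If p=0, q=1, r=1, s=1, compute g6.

g1 = 0 ⊼ 1 = 1
g2 = 1 ⊼ 1 = 0
g3 = 0 ⊼ 0 = 1
g4 = 0 ⊼ 1 = 1
g5 = 1 ⊼ 1 = 0
g6 = 0 ⊼ 1 = 1

1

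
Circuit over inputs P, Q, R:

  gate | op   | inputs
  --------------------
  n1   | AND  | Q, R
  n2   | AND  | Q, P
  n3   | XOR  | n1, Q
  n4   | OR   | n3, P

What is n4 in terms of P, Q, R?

n1 = Q AND R
n3 = n1 XOR Q = (Q AND R) XOR Q
n4 = n3 OR P = ((Q AND R) XOR Q) OR P

((Q AND R) XOR Q) OR P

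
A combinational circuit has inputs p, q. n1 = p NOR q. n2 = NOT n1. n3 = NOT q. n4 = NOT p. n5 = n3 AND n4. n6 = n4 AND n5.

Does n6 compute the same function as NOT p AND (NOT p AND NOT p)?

No

n3 = NOT q
n4 = NOT p
n5 = n3 AND n4 = NOT q AND NOT p
n6 = n4 AND n5 = NOT p AND (NOT q AND NOT p)
At p=0, q=1: circuit gives 0, formula gives 1.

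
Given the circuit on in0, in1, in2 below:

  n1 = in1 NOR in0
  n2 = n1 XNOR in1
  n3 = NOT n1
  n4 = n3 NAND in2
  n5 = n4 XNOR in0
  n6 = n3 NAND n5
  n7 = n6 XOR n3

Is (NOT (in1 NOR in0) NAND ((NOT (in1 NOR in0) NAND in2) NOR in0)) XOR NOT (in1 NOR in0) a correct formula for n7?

n1 = in1 NOR in0
n3 = NOT n1 = NOT (in1 NOR in0)
n4 = n3 NAND in2 = NOT (in1 NOR in0) NAND in2
n5 = n4 XNOR in0 = (NOT (in1 NOR in0) NAND in2) XNOR in0
n6 = n3 NAND n5 = NOT (in1 NOR in0) NAND ((NOT (in1 NOR in0) NAND in2) XNOR in0)
n7 = n6 XOR n3 = (NOT (in1 NOR in0) NAND ((NOT (in1 NOR in0) NAND in2) XNOR in0)) XOR NOT (in1 NOR in0)
At in0=1, in1=0, in2=0: circuit gives 1, formula gives 0.

No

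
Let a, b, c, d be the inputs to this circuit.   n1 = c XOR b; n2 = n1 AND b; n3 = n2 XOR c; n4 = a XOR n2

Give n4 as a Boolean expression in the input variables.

n1 = c XOR b
n2 = n1 AND b = (c XOR b) AND b
n4 = a XOR n2 = a XOR ((c XOR b) AND b)

a XOR ((c XOR b) AND b)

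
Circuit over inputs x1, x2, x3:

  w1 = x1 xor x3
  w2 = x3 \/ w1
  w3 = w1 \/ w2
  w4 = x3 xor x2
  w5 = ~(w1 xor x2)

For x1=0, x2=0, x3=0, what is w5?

1

w1 = 0 xor 0 = 0
w5 = ~(0 xor 0) = 1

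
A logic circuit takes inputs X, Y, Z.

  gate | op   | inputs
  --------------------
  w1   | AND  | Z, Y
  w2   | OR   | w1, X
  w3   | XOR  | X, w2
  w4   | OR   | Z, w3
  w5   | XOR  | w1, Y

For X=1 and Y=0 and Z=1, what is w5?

w1 = 1 AND 0 = 0
w5 = 0 XOR 0 = 0

0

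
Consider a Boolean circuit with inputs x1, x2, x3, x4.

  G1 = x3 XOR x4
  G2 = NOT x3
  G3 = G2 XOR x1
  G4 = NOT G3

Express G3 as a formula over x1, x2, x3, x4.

G2 = NOT x3
G3 = G2 XOR x1 = NOT x3 XOR x1

NOT x3 XOR x1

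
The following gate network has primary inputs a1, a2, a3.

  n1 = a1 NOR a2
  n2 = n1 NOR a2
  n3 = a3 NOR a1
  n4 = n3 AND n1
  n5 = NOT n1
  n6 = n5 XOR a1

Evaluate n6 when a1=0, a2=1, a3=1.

1

n1 = 0 NOR 1 = 0
n5 = NOT 0 = 1
n6 = 1 XOR 0 = 1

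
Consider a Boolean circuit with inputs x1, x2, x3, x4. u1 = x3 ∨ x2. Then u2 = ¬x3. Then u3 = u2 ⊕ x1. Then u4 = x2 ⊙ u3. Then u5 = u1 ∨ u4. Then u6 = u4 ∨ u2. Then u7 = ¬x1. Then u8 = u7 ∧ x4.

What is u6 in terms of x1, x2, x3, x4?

(x2 ⊙ (¬x3 ⊕ x1)) ∨ ¬x3

u2 = ¬x3
u3 = u2 ⊕ x1 = ¬x3 ⊕ x1
u4 = x2 ⊙ u3 = x2 ⊙ (¬x3 ⊕ x1)
u6 = u4 ∨ u2 = (x2 ⊙ (¬x3 ⊕ x1)) ∨ ¬x3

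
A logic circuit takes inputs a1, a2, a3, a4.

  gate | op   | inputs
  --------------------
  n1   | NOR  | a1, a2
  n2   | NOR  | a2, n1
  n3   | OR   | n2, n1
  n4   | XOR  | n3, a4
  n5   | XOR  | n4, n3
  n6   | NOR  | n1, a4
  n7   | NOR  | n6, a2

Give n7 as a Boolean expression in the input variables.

n1 = a1 NOR a2
n6 = n1 NOR a4 = (a1 NOR a2) NOR a4
n7 = n6 NOR a2 = ((a1 NOR a2) NOR a4) NOR a2

((a1 NOR a2) NOR a4) NOR a2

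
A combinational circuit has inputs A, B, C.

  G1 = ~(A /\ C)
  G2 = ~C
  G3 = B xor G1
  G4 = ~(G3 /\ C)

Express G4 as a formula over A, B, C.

G1 = ~(A /\ C)
G3 = B xor G1 = B xor (~(A /\ C))
G4 = ~(G3 /\ C) = ~((B xor (~(A /\ C))) /\ C)

~((B xor (~(A /\ C))) /\ C)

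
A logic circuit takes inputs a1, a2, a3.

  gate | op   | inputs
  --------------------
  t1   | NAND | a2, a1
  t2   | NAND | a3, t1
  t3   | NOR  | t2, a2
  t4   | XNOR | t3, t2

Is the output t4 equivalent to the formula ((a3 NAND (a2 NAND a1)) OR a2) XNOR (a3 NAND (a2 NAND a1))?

t1 = a2 NAND a1
t2 = a3 NAND t1 = a3 NAND (a2 NAND a1)
t3 = t2 NOR a2 = (a3 NAND (a2 NAND a1)) NOR a2
t4 = t3 XNOR t2 = ((a3 NAND (a2 NAND a1)) NOR a2) XNOR (a3 NAND (a2 NAND a1))
At a1=0, a2=0, a3=0: circuit gives 0, formula gives 1.

No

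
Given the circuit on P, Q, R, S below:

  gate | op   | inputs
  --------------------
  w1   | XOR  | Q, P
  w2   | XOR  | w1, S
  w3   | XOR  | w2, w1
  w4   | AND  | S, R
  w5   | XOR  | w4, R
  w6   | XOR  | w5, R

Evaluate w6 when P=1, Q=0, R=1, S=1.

w4 = 1 AND 1 = 1
w5 = 1 XOR 1 = 0
w6 = 0 XOR 1 = 1

1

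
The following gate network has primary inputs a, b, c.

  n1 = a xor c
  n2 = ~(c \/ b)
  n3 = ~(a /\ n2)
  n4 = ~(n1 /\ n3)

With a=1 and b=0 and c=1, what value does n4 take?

n1 = 1 xor 1 = 0
n2 = ~(1 \/ 0) = 0
n3 = ~(1 /\ 0) = 1
n4 = ~(0 /\ 1) = 1

1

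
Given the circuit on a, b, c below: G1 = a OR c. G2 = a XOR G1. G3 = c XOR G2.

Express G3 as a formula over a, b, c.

c XOR (a XOR (a OR c))

G1 = a OR c
G2 = a XOR G1 = a XOR (a OR c)
G3 = c XOR G2 = c XOR (a XOR (a OR c))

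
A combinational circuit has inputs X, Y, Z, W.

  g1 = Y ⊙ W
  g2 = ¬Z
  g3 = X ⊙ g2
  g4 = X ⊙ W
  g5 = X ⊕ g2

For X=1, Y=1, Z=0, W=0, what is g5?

g2 = ¬0 = 1
g5 = 1 ⊕ 1 = 0

0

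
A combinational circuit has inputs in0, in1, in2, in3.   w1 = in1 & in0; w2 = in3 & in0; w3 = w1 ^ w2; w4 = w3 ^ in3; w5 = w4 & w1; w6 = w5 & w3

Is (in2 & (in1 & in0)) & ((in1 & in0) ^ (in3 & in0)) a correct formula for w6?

w1 = in1 & in0
w2 = in3 & in0
w3 = w1 ^ w2 = (in1 & in0) ^ (in3 & in0)
w4 = w3 ^ in3 = ((in1 & in0) ^ (in3 & in0)) ^ in3
w5 = w4 & w1 = (((in1 & in0) ^ (in3 & in0)) ^ in3) & (in1 & in0)
w6 = w5 & w3 = ((((in1 & in0) ^ (in3 & in0)) ^ in3) & (in1 & in0)) & ((in1 & in0) ^ (in3 & in0))
At in0=1, in1=1, in2=0, in3=0: circuit gives 1, formula gives 0.

No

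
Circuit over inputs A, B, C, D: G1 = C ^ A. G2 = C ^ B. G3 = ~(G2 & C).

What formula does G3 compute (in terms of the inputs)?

G2 = C ^ B
G3 = ~(G2 & C) = ~((C ^ B) & C)

~((C ^ B) & C)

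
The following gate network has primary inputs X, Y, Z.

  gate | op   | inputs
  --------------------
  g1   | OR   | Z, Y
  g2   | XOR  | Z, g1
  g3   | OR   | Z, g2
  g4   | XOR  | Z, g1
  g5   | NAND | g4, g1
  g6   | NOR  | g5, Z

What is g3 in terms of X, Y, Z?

g1 = Z OR Y
g2 = Z XOR g1 = Z XOR (Z OR Y)
g3 = Z OR g2 = Z OR (Z XOR (Z OR Y))

Z OR (Z XOR (Z OR Y))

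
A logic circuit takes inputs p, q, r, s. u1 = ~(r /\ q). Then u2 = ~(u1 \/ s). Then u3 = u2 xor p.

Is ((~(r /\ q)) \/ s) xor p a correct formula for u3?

u1 = ~(r /\ q)
u2 = ~(u1 \/ s) = ~((~(r /\ q)) \/ s)
u3 = u2 xor p = (~((~(r /\ q)) \/ s)) xor p
At p=0, q=0, r=0, s=0: circuit gives 0, formula gives 1.

No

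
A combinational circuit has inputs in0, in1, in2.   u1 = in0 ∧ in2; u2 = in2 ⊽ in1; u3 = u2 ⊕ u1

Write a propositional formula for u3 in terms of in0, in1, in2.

u1 = in0 ∧ in2
u2 = in2 ⊽ in1
u3 = u2 ⊕ u1 = (in2 ⊽ in1) ⊕ (in0 ∧ in2)

(in2 ⊽ in1) ⊕ (in0 ∧ in2)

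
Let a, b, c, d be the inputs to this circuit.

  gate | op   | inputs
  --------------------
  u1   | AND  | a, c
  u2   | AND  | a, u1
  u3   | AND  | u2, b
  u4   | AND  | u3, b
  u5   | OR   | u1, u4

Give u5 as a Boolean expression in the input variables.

u1 = a AND c
u2 = a AND u1 = a AND (a AND c)
u3 = u2 AND b = (a AND (a AND c)) AND b
u4 = u3 AND b = ((a AND (a AND c)) AND b) AND b
u5 = u1 OR u4 = (a AND c) OR (((a AND (a AND c)) AND b) AND b)

(a AND c) OR (((a AND (a AND c)) AND b) AND b)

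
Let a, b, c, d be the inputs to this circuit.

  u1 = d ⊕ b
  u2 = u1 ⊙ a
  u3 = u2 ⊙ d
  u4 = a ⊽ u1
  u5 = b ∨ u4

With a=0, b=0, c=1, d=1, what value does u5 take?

0

u1 = 1 ⊕ 0 = 1
u4 = 0 ⊽ 1 = 0
u5 = 0 ∨ 0 = 0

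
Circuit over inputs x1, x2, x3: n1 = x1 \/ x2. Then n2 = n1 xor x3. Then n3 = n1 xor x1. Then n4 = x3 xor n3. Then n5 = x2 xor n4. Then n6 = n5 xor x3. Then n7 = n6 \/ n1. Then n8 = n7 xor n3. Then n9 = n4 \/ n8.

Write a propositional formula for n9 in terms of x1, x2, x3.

(x3 xor ((x1 \/ x2) xor x1)) \/ ((((x2 xor (x3 xor ((x1 \/ x2) xor x1))) xor x3) \/ (x1 \/ x2)) xor ((x1 \/ x2) xor x1))

n1 = x1 \/ x2
n3 = n1 xor x1 = (x1 \/ x2) xor x1
n4 = x3 xor n3 = x3 xor ((x1 \/ x2) xor x1)
n5 = x2 xor n4 = x2 xor (x3 xor ((x1 \/ x2) xor x1))
n6 = n5 xor x3 = (x2 xor (x3 xor ((x1 \/ x2) xor x1))) xor x3
n7 = n6 \/ n1 = ((x2 xor (x3 xor ((x1 \/ x2) xor x1))) xor x3) \/ (x1 \/ x2)
n8 = n7 xor n3 = (((x2 xor (x3 xor ((x1 \/ x2) xor x1))) xor x3) \/ (x1 \/ x2)) xor ((x1 \/ x2) xor x1)
n9 = n4 \/ n8 = (x3 xor ((x1 \/ x2) xor x1)) \/ ((((x2 xor (x3 xor ((x1 \/ x2) xor x1))) xor x3) \/ (x1 \/ x2)) xor ((x1 \/ x2) xor x1))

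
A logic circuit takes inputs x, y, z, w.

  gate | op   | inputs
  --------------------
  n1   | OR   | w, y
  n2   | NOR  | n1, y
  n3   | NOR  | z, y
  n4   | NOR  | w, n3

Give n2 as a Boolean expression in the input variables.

n1 = w OR y
n2 = n1 NOR y = (w OR y) NOR y

(w OR y) NOR y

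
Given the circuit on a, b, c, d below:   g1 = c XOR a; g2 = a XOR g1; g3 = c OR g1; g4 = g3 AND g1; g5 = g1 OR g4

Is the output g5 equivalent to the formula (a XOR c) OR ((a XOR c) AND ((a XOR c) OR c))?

Yes

g1 = c XOR a
g3 = c OR g1 = c OR (c XOR a)
g4 = g3 AND g1 = (c OR (c XOR a)) AND (c XOR a)
g5 = g1 OR g4 = (c XOR a) OR ((c OR (c XOR a)) AND (c XOR a))
At a=0, b=0, c=0, d=0: circuit gives 0, formula gives 0.
At a=0, b=0, c=1, d=0: circuit gives 1, formula gives 1.
Agrees on all 16 inputs.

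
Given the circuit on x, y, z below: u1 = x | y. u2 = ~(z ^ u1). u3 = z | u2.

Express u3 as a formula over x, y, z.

z | (~(z ^ (x | y)))

u1 = x | y
u2 = ~(z ^ u1) = ~(z ^ (x | y))
u3 = z | u2 = z | (~(z ^ (x | y)))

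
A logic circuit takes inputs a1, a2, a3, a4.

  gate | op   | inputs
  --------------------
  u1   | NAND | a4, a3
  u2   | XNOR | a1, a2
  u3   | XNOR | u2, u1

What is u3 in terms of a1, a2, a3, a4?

(a1 XNOR a2) XNOR (a4 NAND a3)

u1 = a4 NAND a3
u2 = a1 XNOR a2
u3 = u2 XNOR u1 = (a1 XNOR a2) XNOR (a4 NAND a3)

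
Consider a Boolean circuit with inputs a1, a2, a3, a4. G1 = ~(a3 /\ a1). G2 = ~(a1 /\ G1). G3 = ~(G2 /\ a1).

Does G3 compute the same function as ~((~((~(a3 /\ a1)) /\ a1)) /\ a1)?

G1 = ~(a3 /\ a1)
G2 = ~(a1 /\ G1) = ~(a1 /\ (~(a3 /\ a1)))
G3 = ~(G2 /\ a1) = ~((~(a1 /\ (~(a3 /\ a1)))) /\ a1)
At a1=1, a2=0, a3=1, a4=0: circuit gives 0, formula gives 0.
At a1=0, a2=0, a3=0, a4=0: circuit gives 1, formula gives 1.
Agrees on all 16 inputs.

Yes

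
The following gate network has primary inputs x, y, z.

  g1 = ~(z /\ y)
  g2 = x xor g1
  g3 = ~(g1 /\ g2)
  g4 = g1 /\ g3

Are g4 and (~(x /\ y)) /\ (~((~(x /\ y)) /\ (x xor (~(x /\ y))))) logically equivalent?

No

g1 = ~(z /\ y)
g2 = x xor g1 = x xor (~(z /\ y))
g3 = ~(g1 /\ g2) = ~((~(z /\ y)) /\ (x xor (~(z /\ y))))
g4 = g1 /\ g3 = (~(z /\ y)) /\ (~((~(z /\ y)) /\ (x xor (~(z /\ y)))))
At x=1, y=1, z=0: circuit gives 1, formula gives 0.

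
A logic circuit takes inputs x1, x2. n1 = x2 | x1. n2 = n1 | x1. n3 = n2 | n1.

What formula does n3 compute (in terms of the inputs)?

((x2 | x1) | x1) | (x2 | x1)

n1 = x2 | x1
n2 = n1 | x1 = (x2 | x1) | x1
n3 = n2 | n1 = ((x2 | x1) | x1) | (x2 | x1)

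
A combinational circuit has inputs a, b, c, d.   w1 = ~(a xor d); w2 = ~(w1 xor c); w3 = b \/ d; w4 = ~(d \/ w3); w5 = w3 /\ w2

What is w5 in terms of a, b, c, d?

(b \/ d) /\ (~((~(a xor d)) xor c))

w1 = ~(a xor d)
w2 = ~(w1 xor c) = ~((~(a xor d)) xor c)
w3 = b \/ d
w5 = w3 /\ w2 = (b \/ d) /\ (~((~(a xor d)) xor c))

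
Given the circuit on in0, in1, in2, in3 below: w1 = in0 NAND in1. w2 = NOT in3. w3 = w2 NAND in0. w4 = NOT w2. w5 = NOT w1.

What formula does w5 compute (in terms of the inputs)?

w1 = in0 NAND in1
w5 = NOT w1 = NOT (in0 NAND in1)

NOT (in0 NAND in1)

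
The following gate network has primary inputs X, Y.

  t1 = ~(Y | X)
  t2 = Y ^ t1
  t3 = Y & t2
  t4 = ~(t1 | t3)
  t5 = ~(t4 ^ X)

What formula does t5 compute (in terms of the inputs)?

~((~((~(Y | X)) | (Y & (Y ^ (~(Y | X)))))) ^ X)

t1 = ~(Y | X)
t2 = Y ^ t1 = Y ^ (~(Y | X))
t3 = Y & t2 = Y & (Y ^ (~(Y | X)))
t4 = ~(t1 | t3) = ~((~(Y | X)) | (Y & (Y ^ (~(Y | X)))))
t5 = ~(t4 ^ X) = ~((~((~(Y | X)) | (Y & (Y ^ (~(Y | X)))))) ^ X)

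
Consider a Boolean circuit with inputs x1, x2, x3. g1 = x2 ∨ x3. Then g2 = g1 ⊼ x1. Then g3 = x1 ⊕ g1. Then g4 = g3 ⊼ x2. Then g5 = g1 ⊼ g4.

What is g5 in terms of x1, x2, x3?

g1 = x2 ∨ x3
g3 = x1 ⊕ g1 = x1 ⊕ (x2 ∨ x3)
g4 = g3 ⊼ x2 = (x1 ⊕ (x2 ∨ x3)) ⊼ x2
g5 = g1 ⊼ g4 = (x2 ∨ x3) ⊼ ((x1 ⊕ (x2 ∨ x3)) ⊼ x2)

(x2 ∨ x3) ⊼ ((x1 ⊕ (x2 ∨ x3)) ⊼ x2)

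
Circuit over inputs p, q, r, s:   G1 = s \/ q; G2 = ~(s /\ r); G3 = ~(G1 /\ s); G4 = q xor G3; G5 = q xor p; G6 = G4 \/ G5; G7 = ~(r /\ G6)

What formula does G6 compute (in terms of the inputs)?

(q xor (~((s \/ q) /\ s))) \/ (q xor p)

G1 = s \/ q
G3 = ~(G1 /\ s) = ~((s \/ q) /\ s)
G4 = q xor G3 = q xor (~((s \/ q) /\ s))
G5 = q xor p
G6 = G4 \/ G5 = (q xor (~((s \/ q) /\ s))) \/ (q xor p)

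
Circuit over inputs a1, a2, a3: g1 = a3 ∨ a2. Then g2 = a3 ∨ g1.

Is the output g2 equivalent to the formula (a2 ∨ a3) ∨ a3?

g1 = a3 ∨ a2
g2 = a3 ∨ g1 = a3 ∨ (a3 ∨ a2)
At a1=0, a2=0, a3=0: circuit gives 0, formula gives 0.
At a1=0, a2=0, a3=1: circuit gives 1, formula gives 1.
Agrees on all 8 inputs.

Yes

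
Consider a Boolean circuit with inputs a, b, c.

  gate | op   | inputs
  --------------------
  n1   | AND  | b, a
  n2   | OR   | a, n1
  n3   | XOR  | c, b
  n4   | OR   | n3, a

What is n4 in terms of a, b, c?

(c XOR b) OR a

n3 = c XOR b
n4 = n3 OR a = (c XOR b) OR a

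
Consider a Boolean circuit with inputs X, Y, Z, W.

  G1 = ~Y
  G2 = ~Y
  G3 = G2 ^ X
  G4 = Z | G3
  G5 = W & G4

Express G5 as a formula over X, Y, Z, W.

G2 = ~Y
G3 = G2 ^ X = ~Y ^ X
G4 = Z | G3 = Z | (~Y ^ X)
G5 = W & G4 = W & (Z | (~Y ^ X))

W & (Z | (~Y ^ X))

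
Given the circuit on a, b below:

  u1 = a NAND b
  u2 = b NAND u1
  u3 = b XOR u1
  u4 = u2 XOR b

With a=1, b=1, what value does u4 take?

0

u1 = 1 NAND 1 = 0
u2 = 1 NAND 0 = 1
u4 = 1 XOR 1 = 0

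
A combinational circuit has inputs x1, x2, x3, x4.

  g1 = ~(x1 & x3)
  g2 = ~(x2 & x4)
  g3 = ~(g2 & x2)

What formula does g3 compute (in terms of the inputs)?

g2 = ~(x2 & x4)
g3 = ~(g2 & x2) = ~((~(x2 & x4)) & x2)

~((~(x2 & x4)) & x2)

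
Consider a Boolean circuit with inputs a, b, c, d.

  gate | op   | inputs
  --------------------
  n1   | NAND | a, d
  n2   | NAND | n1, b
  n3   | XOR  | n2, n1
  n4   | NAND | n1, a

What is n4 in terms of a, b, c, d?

n1 = a NAND d
n4 = n1 NAND a = (a NAND d) NAND a

(a NAND d) NAND a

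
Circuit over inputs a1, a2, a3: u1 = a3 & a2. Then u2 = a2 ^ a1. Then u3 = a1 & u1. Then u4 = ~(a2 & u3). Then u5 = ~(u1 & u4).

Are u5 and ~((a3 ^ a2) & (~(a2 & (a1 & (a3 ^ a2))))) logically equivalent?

u1 = a3 & a2
u3 = a1 & u1 = a1 & (a3 & a2)
u4 = ~(a2 & u3) = ~(a2 & (a1 & (a3 & a2)))
u5 = ~(u1 & u4) = ~((a3 & a2) & (~(a2 & (a1 & (a3 & a2)))))
At a1=0, a2=0, a3=1: circuit gives 1, formula gives 0.

No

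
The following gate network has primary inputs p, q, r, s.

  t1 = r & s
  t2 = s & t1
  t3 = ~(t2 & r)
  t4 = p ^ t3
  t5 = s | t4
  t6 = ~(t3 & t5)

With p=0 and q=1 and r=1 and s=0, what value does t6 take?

t1 = 1 & 0 = 0
t2 = 0 & 0 = 0
t3 = ~(0 & 1) = 1
t4 = 0 ^ 1 = 1
t5 = 0 | 1 = 1
t6 = ~(1 & 1) = 0

0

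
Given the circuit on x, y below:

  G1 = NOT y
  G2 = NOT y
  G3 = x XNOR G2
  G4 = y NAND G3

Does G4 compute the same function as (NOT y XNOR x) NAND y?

Yes

G2 = NOT y
G3 = x XNOR G2 = x XNOR NOT y
G4 = y NAND G3 = y NAND (x XNOR NOT y)
At x=0, y=1: circuit gives 0, formula gives 0.
At x=0, y=0: circuit gives 1, formula gives 1.
Agrees on all 4 inputs.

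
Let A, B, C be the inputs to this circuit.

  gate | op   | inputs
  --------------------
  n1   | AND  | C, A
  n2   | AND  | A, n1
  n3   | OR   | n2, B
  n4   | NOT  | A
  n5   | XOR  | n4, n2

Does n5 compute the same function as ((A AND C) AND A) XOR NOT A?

n1 = C AND A
n2 = A AND n1 = A AND (C AND A)
n4 = NOT A
n5 = n4 XOR n2 = NOT A XOR (A AND (C AND A))
At A=1, B=0, C=0: circuit gives 0, formula gives 0.
At A=0, B=0, C=0: circuit gives 1, formula gives 1.
Agrees on all 8 inputs.

Yes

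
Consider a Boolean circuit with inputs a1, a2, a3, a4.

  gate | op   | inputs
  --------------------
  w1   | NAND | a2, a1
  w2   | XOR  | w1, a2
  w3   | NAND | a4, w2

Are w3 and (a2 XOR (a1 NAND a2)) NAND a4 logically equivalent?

w1 = a2 NAND a1
w2 = w1 XOR a2 = (a2 NAND a1) XOR a2
w3 = a4 NAND w2 = a4 NAND ((a2 NAND a1) XOR a2)
At a1=0, a2=0, a3=0, a4=1: circuit gives 0, formula gives 0.
At a1=0, a2=0, a3=0, a4=0: circuit gives 1, formula gives 1.
Agrees on all 16 inputs.

Yes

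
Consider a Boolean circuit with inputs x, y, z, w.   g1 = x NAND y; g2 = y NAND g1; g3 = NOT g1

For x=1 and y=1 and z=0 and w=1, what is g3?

g1 = 1 NAND 1 = 0
g3 = NOT 0 = 1

1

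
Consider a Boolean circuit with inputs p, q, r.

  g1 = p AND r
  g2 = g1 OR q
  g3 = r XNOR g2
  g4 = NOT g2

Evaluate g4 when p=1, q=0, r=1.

g1 = 1 AND 1 = 1
g2 = 1 OR 0 = 1
g4 = NOT 1 = 0

0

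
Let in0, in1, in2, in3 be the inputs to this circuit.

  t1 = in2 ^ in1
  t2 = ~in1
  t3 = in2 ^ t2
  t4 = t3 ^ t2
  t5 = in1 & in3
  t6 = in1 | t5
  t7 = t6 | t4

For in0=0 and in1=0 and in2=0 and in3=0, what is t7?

t2 = ~0 = 1
t3 = 0 ^ 1 = 1
t4 = 1 ^ 1 = 0
t5 = 0 & 0 = 0
t6 = 0 | 0 = 0
t7 = 0 | 0 = 0

0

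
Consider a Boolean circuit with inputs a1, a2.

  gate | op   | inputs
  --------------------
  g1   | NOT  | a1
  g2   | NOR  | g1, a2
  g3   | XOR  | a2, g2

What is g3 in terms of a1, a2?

a2 XOR (NOT a1 NOR a2)

g1 = NOT a1
g2 = g1 NOR a2 = NOT a1 NOR a2
g3 = a2 XOR g2 = a2 XOR (NOT a1 NOR a2)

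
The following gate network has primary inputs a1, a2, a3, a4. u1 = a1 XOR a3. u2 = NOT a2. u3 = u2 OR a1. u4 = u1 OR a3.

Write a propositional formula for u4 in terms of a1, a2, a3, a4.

(a1 XOR a3) OR a3

u1 = a1 XOR a3
u4 = u1 OR a3 = (a1 XOR a3) OR a3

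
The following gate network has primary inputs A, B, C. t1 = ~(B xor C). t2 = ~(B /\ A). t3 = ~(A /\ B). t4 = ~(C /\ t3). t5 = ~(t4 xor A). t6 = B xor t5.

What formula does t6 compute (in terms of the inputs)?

B xor (~((~(C /\ (~(A /\ B)))) xor A))

t3 = ~(A /\ B)
t4 = ~(C /\ t3) = ~(C /\ (~(A /\ B)))
t5 = ~(t4 xor A) = ~((~(C /\ (~(A /\ B)))) xor A)
t6 = B xor t5 = B xor (~((~(C /\ (~(A /\ B)))) xor A))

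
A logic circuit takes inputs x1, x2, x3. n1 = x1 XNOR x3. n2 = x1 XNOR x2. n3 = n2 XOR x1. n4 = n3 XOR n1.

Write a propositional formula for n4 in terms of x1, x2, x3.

n1 = x1 XNOR x3
n2 = x1 XNOR x2
n3 = n2 XOR x1 = (x1 XNOR x2) XOR x1
n4 = n3 XOR n1 = ((x1 XNOR x2) XOR x1) XOR (x1 XNOR x3)

((x1 XNOR x2) XOR x1) XOR (x1 XNOR x3)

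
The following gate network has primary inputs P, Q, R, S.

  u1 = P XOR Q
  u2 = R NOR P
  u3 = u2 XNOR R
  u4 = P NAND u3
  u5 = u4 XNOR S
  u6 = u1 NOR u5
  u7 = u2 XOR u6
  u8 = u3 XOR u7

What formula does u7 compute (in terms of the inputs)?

(R NOR P) XOR ((P XOR Q) NOR ((P NAND ((R NOR P) XNOR R)) XNOR S))

u1 = P XOR Q
u2 = R NOR P
u3 = u2 XNOR R = (R NOR P) XNOR R
u4 = P NAND u3 = P NAND ((R NOR P) XNOR R)
u5 = u4 XNOR S = (P NAND ((R NOR P) XNOR R)) XNOR S
u6 = u1 NOR u5 = (P XOR Q) NOR ((P NAND ((R NOR P) XNOR R)) XNOR S)
u7 = u2 XOR u6 = (R NOR P) XOR ((P XOR Q) NOR ((P NAND ((R NOR P) XNOR R)) XNOR S))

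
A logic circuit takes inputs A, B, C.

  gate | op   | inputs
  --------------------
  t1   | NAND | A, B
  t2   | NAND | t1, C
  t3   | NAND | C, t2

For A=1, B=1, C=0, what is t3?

t1 = 1 NAND 1 = 0
t2 = 0 NAND 0 = 1
t3 = 0 NAND 1 = 1

1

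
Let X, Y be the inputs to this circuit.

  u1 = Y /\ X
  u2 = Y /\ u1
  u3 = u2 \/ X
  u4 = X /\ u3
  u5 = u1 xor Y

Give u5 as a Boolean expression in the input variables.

u1 = Y /\ X
u5 = u1 xor Y = (Y /\ X) xor Y

(Y /\ X) xor Y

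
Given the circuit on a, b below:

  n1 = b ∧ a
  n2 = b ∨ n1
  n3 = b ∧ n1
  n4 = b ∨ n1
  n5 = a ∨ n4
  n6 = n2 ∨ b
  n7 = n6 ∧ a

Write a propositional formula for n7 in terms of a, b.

((b ∨ (b ∧ a)) ∨ b) ∧ a

n1 = b ∧ a
n2 = b ∨ n1 = b ∨ (b ∧ a)
n6 = n2 ∨ b = (b ∨ (b ∧ a)) ∨ b
n7 = n6 ∧ a = ((b ∨ (b ∧ a)) ∨ b) ∧ a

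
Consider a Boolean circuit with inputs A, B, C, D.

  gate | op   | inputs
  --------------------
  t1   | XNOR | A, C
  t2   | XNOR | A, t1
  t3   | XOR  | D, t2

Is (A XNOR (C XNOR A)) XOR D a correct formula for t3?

Yes

t1 = A XNOR C
t2 = A XNOR t1 = A XNOR (A XNOR C)
t3 = D XOR t2 = D XOR (A XNOR (A XNOR C))
At A=0, B=0, C=0, D=0: circuit gives 0, formula gives 0.
At A=0, B=0, C=0, D=1: circuit gives 1, formula gives 1.
Agrees on all 16 inputs.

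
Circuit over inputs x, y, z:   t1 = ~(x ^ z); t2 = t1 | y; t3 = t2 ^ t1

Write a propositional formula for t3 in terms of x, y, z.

t1 = ~(x ^ z)
t2 = t1 | y = (~(x ^ z)) | y
t3 = t2 ^ t1 = ((~(x ^ z)) | y) ^ (~(x ^ z))

((~(x ^ z)) | y) ^ (~(x ^ z))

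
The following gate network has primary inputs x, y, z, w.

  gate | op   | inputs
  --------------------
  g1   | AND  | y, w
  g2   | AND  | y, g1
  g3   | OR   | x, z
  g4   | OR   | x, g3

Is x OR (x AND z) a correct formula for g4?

No

g3 = x OR z
g4 = x OR g3 = x OR (x OR z)
At x=0, y=0, z=1, w=0: circuit gives 1, formula gives 0.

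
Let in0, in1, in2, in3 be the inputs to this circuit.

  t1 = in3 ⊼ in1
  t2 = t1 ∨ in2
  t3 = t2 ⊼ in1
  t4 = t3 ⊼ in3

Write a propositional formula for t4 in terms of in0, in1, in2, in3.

t1 = in3 ⊼ in1
t2 = t1 ∨ in2 = (in3 ⊼ in1) ∨ in2
t3 = t2 ⊼ in1 = ((in3 ⊼ in1) ∨ in2) ⊼ in1
t4 = t3 ⊼ in3 = (((in3 ⊼ in1) ∨ in2) ⊼ in1) ⊼ in3

(((in3 ⊼ in1) ∨ in2) ⊼ in1) ⊼ in3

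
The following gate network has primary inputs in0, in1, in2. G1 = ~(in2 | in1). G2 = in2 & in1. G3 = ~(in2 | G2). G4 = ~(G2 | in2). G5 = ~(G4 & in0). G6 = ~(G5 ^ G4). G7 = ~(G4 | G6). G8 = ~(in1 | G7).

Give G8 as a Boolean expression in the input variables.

~(in1 | (~((~((in2 & in1) | in2)) | (~((~((~((in2 & in1) | in2)) & in0)) ^ (~((in2 & in1) | in2)))))))

G2 = in2 & in1
G4 = ~(G2 | in2) = ~((in2 & in1) | in2)
G5 = ~(G4 & in0) = ~((~((in2 & in1) | in2)) & in0)
G6 = ~(G5 ^ G4) = ~((~((~((in2 & in1) | in2)) & in0)) ^ (~((in2 & in1) | in2)))
G7 = ~(G4 | G6) = ~((~((in2 & in1) | in2)) | (~((~((~((in2 & in1) | in2)) & in0)) ^ (~((in2 & in1) | in2)))))
G8 = ~(in1 | G7) = ~(in1 | (~((~((in2 & in1) | in2)) | (~((~((~((in2 & in1) | in2)) & in0)) ^ (~((in2 & in1) | in2)))))))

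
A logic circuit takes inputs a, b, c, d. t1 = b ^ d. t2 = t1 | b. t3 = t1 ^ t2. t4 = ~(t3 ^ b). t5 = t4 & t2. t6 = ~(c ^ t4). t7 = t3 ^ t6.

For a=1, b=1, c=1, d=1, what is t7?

t1 = 1 ^ 1 = 0
t2 = 0 | 1 = 1
t3 = 0 ^ 1 = 1
t4 = ~(1 ^ 1) = 1
t6 = ~(1 ^ 1) = 1
t7 = 1 ^ 1 = 0

0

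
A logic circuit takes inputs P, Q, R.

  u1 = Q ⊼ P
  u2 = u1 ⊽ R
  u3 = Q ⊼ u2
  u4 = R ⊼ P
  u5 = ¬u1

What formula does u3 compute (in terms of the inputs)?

u1 = Q ⊼ P
u2 = u1 ⊽ R = (Q ⊼ P) ⊽ R
u3 = Q ⊼ u2 = Q ⊼ ((Q ⊼ P) ⊽ R)

Q ⊼ ((Q ⊼ P) ⊽ R)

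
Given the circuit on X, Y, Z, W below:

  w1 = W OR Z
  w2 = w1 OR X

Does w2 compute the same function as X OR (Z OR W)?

Yes

w1 = W OR Z
w2 = w1 OR X = (W OR Z) OR X
At X=0, Y=0, Z=0, W=0: circuit gives 0, formula gives 0.
At X=0, Y=0, Z=0, W=1: circuit gives 1, formula gives 1.
Agrees on all 16 inputs.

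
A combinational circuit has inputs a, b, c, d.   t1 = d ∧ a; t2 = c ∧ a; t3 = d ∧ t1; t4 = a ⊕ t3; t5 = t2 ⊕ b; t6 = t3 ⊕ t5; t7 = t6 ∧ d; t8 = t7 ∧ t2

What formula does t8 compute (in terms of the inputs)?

t1 = d ∧ a
t2 = c ∧ a
t3 = d ∧ t1 = d ∧ (d ∧ a)
t5 = t2 ⊕ b = (c ∧ a) ⊕ b
t6 = t3 ⊕ t5 = (d ∧ (d ∧ a)) ⊕ ((c ∧ a) ⊕ b)
t7 = t6 ∧ d = ((d ∧ (d ∧ a)) ⊕ ((c ∧ a) ⊕ b)) ∧ d
t8 = t7 ∧ t2 = (((d ∧ (d ∧ a)) ⊕ ((c ∧ a) ⊕ b)) ∧ d) ∧ (c ∧ a)

(((d ∧ (d ∧ a)) ⊕ ((c ∧ a) ⊕ b)) ∧ d) ∧ (c ∧ a)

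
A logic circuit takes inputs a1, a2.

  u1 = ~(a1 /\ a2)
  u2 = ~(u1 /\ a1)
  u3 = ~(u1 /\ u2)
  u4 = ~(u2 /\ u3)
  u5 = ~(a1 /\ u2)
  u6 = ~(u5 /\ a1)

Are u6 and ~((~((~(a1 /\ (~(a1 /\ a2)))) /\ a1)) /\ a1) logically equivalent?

u1 = ~(a1 /\ a2)
u2 = ~(u1 /\ a1) = ~((~(a1 /\ a2)) /\ a1)
u5 = ~(a1 /\ u2) = ~(a1 /\ (~((~(a1 /\ a2)) /\ a1)))
u6 = ~(u5 /\ a1) = ~((~(a1 /\ (~((~(a1 /\ a2)) /\ a1)))) /\ a1)
At a1=1, a2=0: circuit gives 0, formula gives 0.
At a1=0, a2=0: circuit gives 1, formula gives 1.
Agrees on all 4 inputs.

Yes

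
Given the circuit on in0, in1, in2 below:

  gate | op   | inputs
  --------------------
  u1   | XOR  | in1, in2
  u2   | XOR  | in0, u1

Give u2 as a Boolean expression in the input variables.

in0 XOR (in1 XOR in2)

u1 = in1 XOR in2
u2 = in0 XOR u1 = in0 XOR (in1 XOR in2)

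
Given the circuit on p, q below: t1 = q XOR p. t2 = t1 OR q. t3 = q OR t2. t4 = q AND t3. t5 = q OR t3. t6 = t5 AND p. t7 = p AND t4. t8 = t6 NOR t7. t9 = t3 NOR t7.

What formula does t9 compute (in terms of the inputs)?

(q OR ((q XOR p) OR q)) NOR (p AND (q AND (q OR ((q XOR p) OR q))))

t1 = q XOR p
t2 = t1 OR q = (q XOR p) OR q
t3 = q OR t2 = q OR ((q XOR p) OR q)
t4 = q AND t3 = q AND (q OR ((q XOR p) OR q))
t7 = p AND t4 = p AND (q AND (q OR ((q XOR p) OR q)))
t9 = t3 NOR t7 = (q OR ((q XOR p) OR q)) NOR (p AND (q AND (q OR ((q XOR p) OR q))))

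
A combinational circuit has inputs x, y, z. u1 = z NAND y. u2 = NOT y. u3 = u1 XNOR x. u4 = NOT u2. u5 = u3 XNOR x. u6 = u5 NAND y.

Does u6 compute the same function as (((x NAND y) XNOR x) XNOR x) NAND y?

u1 = z NAND y
u3 = u1 XNOR x = (z NAND y) XNOR x
u5 = u3 XNOR x = ((z NAND y) XNOR x) XNOR x
u6 = u5 NAND y = (((z NAND y) XNOR x) XNOR x) NAND y
At x=0, y=1, z=1: circuit gives 1, formula gives 0.

No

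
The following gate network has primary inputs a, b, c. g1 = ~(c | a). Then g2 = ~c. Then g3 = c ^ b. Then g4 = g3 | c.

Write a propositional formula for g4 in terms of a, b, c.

g3 = c ^ b
g4 = g3 | c = (c ^ b) | c

(c ^ b) | c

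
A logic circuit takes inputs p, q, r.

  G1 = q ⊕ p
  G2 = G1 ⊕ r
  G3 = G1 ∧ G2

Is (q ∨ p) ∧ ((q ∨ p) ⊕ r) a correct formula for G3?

G1 = q ⊕ p
G2 = G1 ⊕ r = (q ⊕ p) ⊕ r
G3 = G1 ∧ G2 = (q ⊕ p) ∧ ((q ⊕ p) ⊕ r)
At p=1, q=1, r=0: circuit gives 0, formula gives 1.

No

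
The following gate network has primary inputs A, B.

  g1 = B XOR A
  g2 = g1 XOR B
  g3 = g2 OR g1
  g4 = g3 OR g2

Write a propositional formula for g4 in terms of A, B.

g1 = B XOR A
g2 = g1 XOR B = (B XOR A) XOR B
g3 = g2 OR g1 = ((B XOR A) XOR B) OR (B XOR A)
g4 = g3 OR g2 = (((B XOR A) XOR B) OR (B XOR A)) OR ((B XOR A) XOR B)

(((B XOR A) XOR B) OR (B XOR A)) OR ((B XOR A) XOR B)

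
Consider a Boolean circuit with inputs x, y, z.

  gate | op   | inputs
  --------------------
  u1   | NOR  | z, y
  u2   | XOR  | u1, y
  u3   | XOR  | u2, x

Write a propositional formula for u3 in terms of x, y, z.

((z NOR y) XOR y) XOR x

u1 = z NOR y
u2 = u1 XOR y = (z NOR y) XOR y
u3 = u2 XOR x = ((z NOR y) XOR y) XOR x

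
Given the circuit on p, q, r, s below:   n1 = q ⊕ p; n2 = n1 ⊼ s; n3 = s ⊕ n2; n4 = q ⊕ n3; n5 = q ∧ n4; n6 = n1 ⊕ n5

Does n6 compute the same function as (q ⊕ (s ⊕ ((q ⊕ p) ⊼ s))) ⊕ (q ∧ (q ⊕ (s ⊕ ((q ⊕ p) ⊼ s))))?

n1 = q ⊕ p
n2 = n1 ⊼ s = (q ⊕ p) ⊼ s
n3 = s ⊕ n2 = s ⊕ ((q ⊕ p) ⊼ s)
n4 = q ⊕ n3 = q ⊕ (s ⊕ ((q ⊕ p) ⊼ s))
n5 = q ∧ n4 = q ∧ (q ⊕ (s ⊕ ((q ⊕ p) ⊼ s)))
n6 = n1 ⊕ n5 = (q ⊕ p) ⊕ (q ∧ (q ⊕ (s ⊕ ((q ⊕ p) ⊼ s))))
At p=0, q=0, r=0, s=0: circuit gives 0, formula gives 1.

No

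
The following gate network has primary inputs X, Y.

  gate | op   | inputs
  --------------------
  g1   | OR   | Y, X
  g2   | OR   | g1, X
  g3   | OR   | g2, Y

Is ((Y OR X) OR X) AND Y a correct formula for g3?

No

g1 = Y OR X
g2 = g1 OR X = (Y OR X) OR X
g3 = g2 OR Y = ((Y OR X) OR X) OR Y
At X=1, Y=0: circuit gives 1, formula gives 0.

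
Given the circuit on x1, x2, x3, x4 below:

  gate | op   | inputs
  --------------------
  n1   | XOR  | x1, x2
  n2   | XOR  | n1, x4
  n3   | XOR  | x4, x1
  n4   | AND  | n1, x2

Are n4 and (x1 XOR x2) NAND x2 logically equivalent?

No

n1 = x1 XOR x2
n4 = n1 AND x2 = (x1 XOR x2) AND x2
At x1=0, x2=0, x3=0, x4=0: circuit gives 0, formula gives 1.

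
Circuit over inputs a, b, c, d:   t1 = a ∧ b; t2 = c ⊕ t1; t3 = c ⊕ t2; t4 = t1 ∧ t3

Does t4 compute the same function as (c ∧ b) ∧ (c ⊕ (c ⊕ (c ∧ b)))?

t1 = a ∧ b
t2 = c ⊕ t1 = c ⊕ (a ∧ b)
t3 = c ⊕ t2 = c ⊕ (c ⊕ (a ∧ b))
t4 = t1 ∧ t3 = (a ∧ b) ∧ (c ⊕ (c ⊕ (a ∧ b)))
At a=0, b=1, c=1, d=0: circuit gives 0, formula gives 1.

No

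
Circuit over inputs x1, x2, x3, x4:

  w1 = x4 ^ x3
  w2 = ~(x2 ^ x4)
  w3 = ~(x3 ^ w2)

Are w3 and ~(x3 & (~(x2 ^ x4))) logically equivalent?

w2 = ~(x2 ^ x4)
w3 = ~(x3 ^ w2) = ~(x3 ^ (~(x2 ^ x4)))
At x1=0, x2=0, x3=0, x4=0: circuit gives 0, formula gives 1.

No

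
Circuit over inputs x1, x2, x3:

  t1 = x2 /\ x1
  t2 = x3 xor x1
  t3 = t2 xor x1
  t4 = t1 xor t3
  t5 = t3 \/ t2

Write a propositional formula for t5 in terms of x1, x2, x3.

((x3 xor x1) xor x1) \/ (x3 xor x1)

t2 = x3 xor x1
t3 = t2 xor x1 = (x3 xor x1) xor x1
t5 = t3 \/ t2 = ((x3 xor x1) xor x1) \/ (x3 xor x1)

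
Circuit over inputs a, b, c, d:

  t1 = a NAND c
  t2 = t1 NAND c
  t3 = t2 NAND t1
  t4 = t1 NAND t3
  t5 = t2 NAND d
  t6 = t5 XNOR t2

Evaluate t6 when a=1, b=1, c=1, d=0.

t1 = 1 NAND 1 = 0
t2 = 0 NAND 1 = 1
t5 = 1 NAND 0 = 1
t6 = 1 XNOR 1 = 1

1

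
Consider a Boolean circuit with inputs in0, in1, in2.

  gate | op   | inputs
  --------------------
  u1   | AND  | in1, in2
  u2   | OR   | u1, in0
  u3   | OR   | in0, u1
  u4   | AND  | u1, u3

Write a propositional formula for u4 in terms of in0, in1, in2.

(in1 AND in2) AND (in0 OR (in1 AND in2))

u1 = in1 AND in2
u3 = in0 OR u1 = in0 OR (in1 AND in2)
u4 = u1 AND u3 = (in1 AND in2) AND (in0 OR (in1 AND in2))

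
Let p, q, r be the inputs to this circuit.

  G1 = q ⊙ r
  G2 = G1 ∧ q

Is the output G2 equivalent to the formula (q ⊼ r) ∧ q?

No

G1 = q ⊙ r
G2 = G1 ∧ q = (q ⊙ r) ∧ q
At p=0, q=1, r=0: circuit gives 0, formula gives 1.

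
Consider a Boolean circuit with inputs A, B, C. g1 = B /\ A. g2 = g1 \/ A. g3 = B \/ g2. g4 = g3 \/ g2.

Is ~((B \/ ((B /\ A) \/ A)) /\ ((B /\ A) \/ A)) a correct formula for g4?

No

g1 = B /\ A
g2 = g1 \/ A = (B /\ A) \/ A
g3 = B \/ g2 = B \/ ((B /\ A) \/ A)
g4 = g3 \/ g2 = (B \/ ((B /\ A) \/ A)) \/ ((B /\ A) \/ A)
At A=0, B=0, C=0: circuit gives 0, formula gives 1.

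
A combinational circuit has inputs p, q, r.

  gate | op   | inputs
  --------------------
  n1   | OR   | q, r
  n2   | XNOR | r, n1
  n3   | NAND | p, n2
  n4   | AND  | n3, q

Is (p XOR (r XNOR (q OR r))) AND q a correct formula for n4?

No

n1 = q OR r
n2 = r XNOR n1 = r XNOR (q OR r)
n3 = p NAND n2 = p NAND (r XNOR (q OR r))
n4 = n3 AND q = (p NAND (r XNOR (q OR r))) AND q
At p=0, q=1, r=0: circuit gives 1, formula gives 0.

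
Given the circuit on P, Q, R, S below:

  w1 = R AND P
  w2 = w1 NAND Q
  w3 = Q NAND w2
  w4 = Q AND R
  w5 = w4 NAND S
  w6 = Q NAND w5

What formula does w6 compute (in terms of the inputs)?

Q NAND ((Q AND R) NAND S)

w4 = Q AND R
w5 = w4 NAND S = (Q AND R) NAND S
w6 = Q NAND w5 = Q NAND ((Q AND R) NAND S)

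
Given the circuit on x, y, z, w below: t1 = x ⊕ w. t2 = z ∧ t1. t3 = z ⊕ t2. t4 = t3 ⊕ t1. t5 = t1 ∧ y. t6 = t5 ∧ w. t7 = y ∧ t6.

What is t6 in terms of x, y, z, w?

((x ⊕ w) ∧ y) ∧ w

t1 = x ⊕ w
t5 = t1 ∧ y = (x ⊕ w) ∧ y
t6 = t5 ∧ w = ((x ⊕ w) ∧ y) ∧ w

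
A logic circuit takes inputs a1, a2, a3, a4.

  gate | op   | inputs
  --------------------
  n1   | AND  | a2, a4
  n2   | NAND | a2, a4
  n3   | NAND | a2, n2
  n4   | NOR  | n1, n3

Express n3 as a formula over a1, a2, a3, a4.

n2 = a2 NAND a4
n3 = a2 NAND n2 = a2 NAND (a2 NAND a4)

a2 NAND (a2 NAND a4)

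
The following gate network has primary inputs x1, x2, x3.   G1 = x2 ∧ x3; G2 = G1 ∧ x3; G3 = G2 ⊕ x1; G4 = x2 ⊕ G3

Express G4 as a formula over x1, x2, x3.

G1 = x2 ∧ x3
G2 = G1 ∧ x3 = (x2 ∧ x3) ∧ x3
G3 = G2 ⊕ x1 = ((x2 ∧ x3) ∧ x3) ⊕ x1
G4 = x2 ⊕ G3 = x2 ⊕ (((x2 ∧ x3) ∧ x3) ⊕ x1)

x2 ⊕ (((x2 ∧ x3) ∧ x3) ⊕ x1)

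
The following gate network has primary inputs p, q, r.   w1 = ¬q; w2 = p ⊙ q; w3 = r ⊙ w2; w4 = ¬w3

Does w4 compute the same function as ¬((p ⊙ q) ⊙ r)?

w2 = p ⊙ q
w3 = r ⊙ w2 = r ⊙ (p ⊙ q)
w4 = ¬w3 = ¬(r ⊙ (p ⊙ q))
At p=0, q=0, r=1: circuit gives 0, formula gives 0.
At p=0, q=0, r=0: circuit gives 1, formula gives 1.
Agrees on all 8 inputs.

Yes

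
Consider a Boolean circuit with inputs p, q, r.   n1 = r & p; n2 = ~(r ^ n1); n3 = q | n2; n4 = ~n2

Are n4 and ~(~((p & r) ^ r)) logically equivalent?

n1 = r & p
n2 = ~(r ^ n1) = ~(r ^ (r & p))
n4 = ~n2 = ~(~(r ^ (r & p)))
At p=0, q=0, r=0: circuit gives 0, formula gives 0.
At p=0, q=0, r=1: circuit gives 1, formula gives 1.
Agrees on all 8 inputs.

Yes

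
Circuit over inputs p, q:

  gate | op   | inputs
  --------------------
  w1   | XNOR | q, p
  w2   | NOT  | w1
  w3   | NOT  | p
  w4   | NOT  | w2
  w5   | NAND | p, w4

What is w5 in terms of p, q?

w1 = q XNOR p
w2 = NOT w1 = NOT (q XNOR p)
w4 = NOT w2 = NOT NOT (q XNOR p)
w5 = p NAND w4 = p NAND NOT NOT (q XNOR p)

p NAND NOT NOT (q XNOR p)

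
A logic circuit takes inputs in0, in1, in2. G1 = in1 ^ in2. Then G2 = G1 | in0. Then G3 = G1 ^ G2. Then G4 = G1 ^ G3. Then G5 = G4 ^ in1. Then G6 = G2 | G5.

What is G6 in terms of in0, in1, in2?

G1 = in1 ^ in2
G2 = G1 | in0 = (in1 ^ in2) | in0
G3 = G1 ^ G2 = (in1 ^ in2) ^ ((in1 ^ in2) | in0)
G4 = G1 ^ G3 = (in1 ^ in2) ^ ((in1 ^ in2) ^ ((in1 ^ in2) | in0))
G5 = G4 ^ in1 = ((in1 ^ in2) ^ ((in1 ^ in2) ^ ((in1 ^ in2) | in0))) ^ in1
G6 = G2 | G5 = ((in1 ^ in2) | in0) | (((in1 ^ in2) ^ ((in1 ^ in2) ^ ((in1 ^ in2) | in0))) ^ in1)

((in1 ^ in2) | in0) | (((in1 ^ in2) ^ ((in1 ^ in2) ^ ((in1 ^ in2) | in0))) ^ in1)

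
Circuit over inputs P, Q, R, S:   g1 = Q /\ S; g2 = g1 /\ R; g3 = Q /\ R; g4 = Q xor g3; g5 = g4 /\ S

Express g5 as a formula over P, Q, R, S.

g3 = Q /\ R
g4 = Q xor g3 = Q xor (Q /\ R)
g5 = g4 /\ S = (Q xor (Q /\ R)) /\ S

(Q xor (Q /\ R)) /\ S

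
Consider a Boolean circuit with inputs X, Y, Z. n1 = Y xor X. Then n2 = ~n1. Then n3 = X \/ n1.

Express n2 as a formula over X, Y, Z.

n1 = Y xor X
n2 = ~n1 = ~(Y xor X)

~(Y xor X)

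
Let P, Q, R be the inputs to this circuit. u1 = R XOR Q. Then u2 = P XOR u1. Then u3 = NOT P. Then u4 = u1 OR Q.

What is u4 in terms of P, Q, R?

u1 = R XOR Q
u4 = u1 OR Q = (R XOR Q) OR Q

(R XOR Q) OR Q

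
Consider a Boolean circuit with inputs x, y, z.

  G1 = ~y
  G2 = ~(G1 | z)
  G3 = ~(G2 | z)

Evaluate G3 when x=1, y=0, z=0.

G1 = ~0 = 1
G2 = ~(1 | 0) = 0
G3 = ~(0 | 0) = 1

1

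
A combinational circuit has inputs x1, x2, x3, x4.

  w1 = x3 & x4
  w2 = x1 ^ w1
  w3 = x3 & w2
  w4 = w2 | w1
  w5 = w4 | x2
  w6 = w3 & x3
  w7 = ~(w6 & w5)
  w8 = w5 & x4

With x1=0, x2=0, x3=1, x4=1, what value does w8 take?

1

w1 = 1 & 1 = 1
w2 = 0 ^ 1 = 1
w4 = 1 | 1 = 1
w5 = 1 | 0 = 1
w8 = 1 & 1 = 1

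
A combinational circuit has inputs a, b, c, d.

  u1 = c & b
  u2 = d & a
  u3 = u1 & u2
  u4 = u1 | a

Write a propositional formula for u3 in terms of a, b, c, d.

(c & b) & (d & a)

u1 = c & b
u2 = d & a
u3 = u1 & u2 = (c & b) & (d & a)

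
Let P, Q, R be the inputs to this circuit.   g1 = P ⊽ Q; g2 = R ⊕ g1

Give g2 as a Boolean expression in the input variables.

R ⊕ (P ⊽ Q)

g1 = P ⊽ Q
g2 = R ⊕ g1 = R ⊕ (P ⊽ Q)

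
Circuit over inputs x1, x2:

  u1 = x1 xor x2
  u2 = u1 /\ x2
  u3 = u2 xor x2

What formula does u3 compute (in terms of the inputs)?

u1 = x1 xor x2
u2 = u1 /\ x2 = (x1 xor x2) /\ x2
u3 = u2 xor x2 = ((x1 xor x2) /\ x2) xor x2

((x1 xor x2) /\ x2) xor x2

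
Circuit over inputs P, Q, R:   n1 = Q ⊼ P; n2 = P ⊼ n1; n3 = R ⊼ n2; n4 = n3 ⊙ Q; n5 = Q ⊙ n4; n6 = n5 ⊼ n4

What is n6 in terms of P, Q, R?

n1 = Q ⊼ P
n2 = P ⊼ n1 = P ⊼ (Q ⊼ P)
n3 = R ⊼ n2 = R ⊼ (P ⊼ (Q ⊼ P))
n4 = n3 ⊙ Q = (R ⊼ (P ⊼ (Q ⊼ P))) ⊙ Q
n5 = Q ⊙ n4 = Q ⊙ ((R ⊼ (P ⊼ (Q ⊼ P))) ⊙ Q)
n6 = n5 ⊼ n4 = (Q ⊙ ((R ⊼ (P ⊼ (Q ⊼ P))) ⊙ Q)) ⊼ ((R ⊼ (P ⊼ (Q ⊼ P))) ⊙ Q)

(Q ⊙ ((R ⊼ (P ⊼ (Q ⊼ P))) ⊙ Q)) ⊼ ((R ⊼ (P ⊼ (Q ⊼ P))) ⊙ Q)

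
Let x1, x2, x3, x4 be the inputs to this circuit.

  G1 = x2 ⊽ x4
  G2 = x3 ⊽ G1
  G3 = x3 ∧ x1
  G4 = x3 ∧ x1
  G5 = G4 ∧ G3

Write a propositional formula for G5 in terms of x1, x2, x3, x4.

(x3 ∧ x1) ∧ (x3 ∧ x1)

G3 = x3 ∧ x1
G4 = x3 ∧ x1
G5 = G4 ∧ G3 = (x3 ∧ x1) ∧ (x3 ∧ x1)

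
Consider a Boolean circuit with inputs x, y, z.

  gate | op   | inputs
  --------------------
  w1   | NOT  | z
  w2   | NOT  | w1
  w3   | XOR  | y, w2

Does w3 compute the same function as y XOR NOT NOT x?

No

w1 = NOT z
w2 = NOT w1 = NOT NOT z
w3 = y XOR w2 = y XOR NOT NOT z
At x=0, y=0, z=1: circuit gives 1, formula gives 0.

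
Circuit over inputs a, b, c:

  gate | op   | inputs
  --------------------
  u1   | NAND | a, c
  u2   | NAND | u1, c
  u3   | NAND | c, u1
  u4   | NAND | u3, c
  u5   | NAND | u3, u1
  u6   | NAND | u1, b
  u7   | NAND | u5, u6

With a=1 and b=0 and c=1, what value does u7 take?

0

u1 = 1 NAND 1 = 0
u3 = 1 NAND 0 = 1
u5 = 1 NAND 0 = 1
u6 = 0 NAND 0 = 1
u7 = 1 NAND 1 = 0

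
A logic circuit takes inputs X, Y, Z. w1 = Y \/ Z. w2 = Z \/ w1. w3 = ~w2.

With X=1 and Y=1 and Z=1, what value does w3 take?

w1 = 1 \/ 1 = 1
w2 = 1 \/ 1 = 1
w3 = ~1 = 0

0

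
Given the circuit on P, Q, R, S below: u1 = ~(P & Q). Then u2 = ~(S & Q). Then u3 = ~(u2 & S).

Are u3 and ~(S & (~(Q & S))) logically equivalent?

Yes

u2 = ~(S & Q)
u3 = ~(u2 & S) = ~((~(S & Q)) & S)
At P=0, Q=0, R=0, S=1: circuit gives 0, formula gives 0.
At P=0, Q=0, R=0, S=0: circuit gives 1, formula gives 1.
Agrees on all 16 inputs.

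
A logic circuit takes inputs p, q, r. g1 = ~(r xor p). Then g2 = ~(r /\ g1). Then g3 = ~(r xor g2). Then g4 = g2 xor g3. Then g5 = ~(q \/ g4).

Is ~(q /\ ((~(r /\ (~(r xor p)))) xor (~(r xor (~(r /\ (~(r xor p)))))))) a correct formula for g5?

No

g1 = ~(r xor p)
g2 = ~(r /\ g1) = ~(r /\ (~(r xor p)))
g3 = ~(r xor g2) = ~(r xor (~(r /\ (~(r xor p)))))
g4 = g2 xor g3 = (~(r /\ (~(r xor p)))) xor (~(r xor (~(r /\ (~(r xor p))))))
g5 = ~(q \/ g4) = ~(q \/ ((~(r /\ (~(r xor p)))) xor (~(r xor (~(r /\ (~(r xor p))))))))
At p=0, q=0, r=0: circuit gives 0, formula gives 1.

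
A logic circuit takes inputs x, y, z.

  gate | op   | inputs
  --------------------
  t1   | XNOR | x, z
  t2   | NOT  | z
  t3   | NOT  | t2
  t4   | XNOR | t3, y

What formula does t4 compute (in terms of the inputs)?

t2 = NOT z
t3 = NOT t2 = NOT NOT z
t4 = t3 XNOR y = NOT NOT z XNOR y

NOT NOT z XNOR y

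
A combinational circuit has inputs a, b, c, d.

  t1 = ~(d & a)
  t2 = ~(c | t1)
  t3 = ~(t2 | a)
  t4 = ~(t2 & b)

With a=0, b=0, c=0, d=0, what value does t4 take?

t1 = ~(0 & 0) = 1
t2 = ~(0 | 1) = 0
t4 = ~(0 & 0) = 1

1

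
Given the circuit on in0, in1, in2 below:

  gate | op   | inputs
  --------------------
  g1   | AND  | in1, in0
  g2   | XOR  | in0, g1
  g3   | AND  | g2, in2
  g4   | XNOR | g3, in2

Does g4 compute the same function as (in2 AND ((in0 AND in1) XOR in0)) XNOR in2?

g1 = in1 AND in0
g2 = in0 XOR g1 = in0 XOR (in1 AND in0)
g3 = g2 AND in2 = (in0 XOR (in1 AND in0)) AND in2
g4 = g3 XNOR in2 = ((in0 XOR (in1 AND in0)) AND in2) XNOR in2
At in0=0, in1=0, in2=1: circuit gives 0, formula gives 0.
At in0=0, in1=0, in2=0: circuit gives 1, formula gives 1.
Agrees on all 8 inputs.

Yes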